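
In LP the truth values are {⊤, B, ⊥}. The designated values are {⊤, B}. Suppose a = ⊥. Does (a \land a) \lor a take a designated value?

a \land a = ⊥ \land ⊥ = ⊥
(a \land a) \lor a = ⊥ \lor ⊥ = ⊥
⊥ ∉ {⊤, B}.

No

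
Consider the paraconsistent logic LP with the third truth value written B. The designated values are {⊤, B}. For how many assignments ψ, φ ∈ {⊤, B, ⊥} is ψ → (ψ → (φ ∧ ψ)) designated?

8

Of the 9 assignments, 8 give a value in {⊤, B}.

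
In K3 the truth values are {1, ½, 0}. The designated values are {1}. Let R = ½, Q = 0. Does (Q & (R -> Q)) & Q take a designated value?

No

R -> Q = ½ -> 0 = ½  [~½ | 0]
Q & (R -> Q) = 0 & ½ = 0
(Q & (R -> Q)) & Q = 0 & 0 = 0
0 ∉ {1}.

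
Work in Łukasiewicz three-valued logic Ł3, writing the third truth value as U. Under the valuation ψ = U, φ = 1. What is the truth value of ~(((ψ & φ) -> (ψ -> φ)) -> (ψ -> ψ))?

0

ψ & φ = U & 1 = U
ψ -> φ = U -> 1 = 1  [min(1, 1−½+1)]
(ψ & φ) -> (ψ -> φ) = U -> 1 = 1
ψ -> ψ = U -> U = 1
((ψ & φ) -> (ψ -> φ)) -> (ψ -> ψ) = 1 -> 1 = 1
~(((ψ & φ) -> (ψ -> φ)) -> (ψ -> ψ)) = ~1 = 0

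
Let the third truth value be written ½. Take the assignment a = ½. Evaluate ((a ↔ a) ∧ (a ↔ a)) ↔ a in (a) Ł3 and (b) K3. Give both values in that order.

In Ł3: a ↔ a = ½ ↔ ½ = 1  [1 − |½−½|]
a ↔ a = ½ ↔ ½ = 1
(a ↔ a) ∧ (a ↔ a) = 1 ∧ 1 = 1
((a ↔ a) ∧ (a ↔ a)) ↔ a = 1 ↔ ½ = ½
In K3: a ↔ a = ½ ↔ ½ = ½
a ↔ a = ½ ↔ ½ = ½
(a ↔ a) ∧ (a ↔ a) = ½ ∧ ½ = ½
((a ↔ a) ∧ (a ↔ a)) ↔ a = ½ ↔ ½ = ½

½; ½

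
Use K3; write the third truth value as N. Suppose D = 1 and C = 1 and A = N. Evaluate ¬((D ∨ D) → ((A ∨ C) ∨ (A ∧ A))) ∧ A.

D ∨ D = 1 ∨ 1 = 1
A ∨ C = N ∨ 1 = 1
A ∧ A = N ∧ N = N
(A ∨ C) ∨ (A ∧ A) = 1 ∨ N = 1
(D ∨ D) → ((A ∨ C) ∨ (A ∧ A)) = 1 → 1 = 1
¬((D ∨ D) → ((A ∨ C) ∨ (A ∧ A))) = ¬1 = 0
¬((D ∨ D) → ((A ∨ C) ∨ (A ∧ A))) ∧ A = 0 ∧ N = 0

0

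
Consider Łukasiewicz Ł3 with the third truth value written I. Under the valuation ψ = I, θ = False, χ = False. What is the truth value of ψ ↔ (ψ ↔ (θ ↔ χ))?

θ ↔ χ = False ↔ False = True
ψ ↔ (θ ↔ χ) = I ↔ True = I  [1 − |½−1|]
ψ ↔ (ψ ↔ (θ ↔ χ)) = I ↔ I = True

True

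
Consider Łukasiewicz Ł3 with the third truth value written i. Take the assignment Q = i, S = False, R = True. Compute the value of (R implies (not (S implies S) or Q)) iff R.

S implies S = False implies False = True
not (S implies S) = not True = False
not (S implies S) or Q = False or i = i
R implies (not (S implies S) or Q) = True implies i = i  [min(1, 1−1+½)]
(R implies (not (S implies S) or Q)) iff R = i iff True = i

i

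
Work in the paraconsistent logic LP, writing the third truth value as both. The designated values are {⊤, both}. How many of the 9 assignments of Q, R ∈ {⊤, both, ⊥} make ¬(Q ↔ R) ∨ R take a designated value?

Of the 9 assignments, 8 give a value in {⊤, both}.

8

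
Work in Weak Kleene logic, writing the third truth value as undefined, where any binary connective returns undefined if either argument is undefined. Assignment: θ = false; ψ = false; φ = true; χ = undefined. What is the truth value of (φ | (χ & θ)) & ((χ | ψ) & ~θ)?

undefined

χ & θ = undefined & false = undefined
φ | (χ & θ) = true | undefined = undefined
χ | ψ = undefined | false = undefined
~θ = ~false = true
(χ | ψ) & ~θ = undefined & true = undefined
(φ | (χ & θ)) & ((χ | ψ) & ~θ) = undefined & undefined = undefined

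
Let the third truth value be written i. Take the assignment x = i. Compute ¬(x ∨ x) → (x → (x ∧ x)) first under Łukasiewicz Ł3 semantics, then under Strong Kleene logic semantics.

1; i

In Łukasiewicz Ł3: x ∨ x = i ∨ i = i
¬(x ∨ x) = ¬i = i
x ∧ x = i ∧ i = i
x → (x ∧ x) = i → i = 1  [min(1, 1−½+½)]
¬(x ∨ x) → (x → (x ∧ x)) = i → 1 = 1
In Strong Kleene logic: x ∨ x = i ∨ i = i
¬(x ∨ x) = ¬i = i
x ∧ x = i ∧ i = i
x → (x ∧ x) = i → i = i  [¬i ∨ i]
¬(x ∨ x) → (x → (x ∧ x)) = i → i = i
They differ because Łukasiewicz Ł3 and Strong Kleene logic treat i differently under implication.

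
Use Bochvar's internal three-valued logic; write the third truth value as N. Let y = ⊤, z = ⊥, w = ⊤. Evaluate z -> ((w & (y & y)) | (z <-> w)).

y & y = ⊤ & ⊤ = ⊤
w & (y & y) = ⊤ & ⊤ = ⊤
z <-> w = ⊥ <-> ⊤ = ⊥
(w & (y & y)) | (z <-> w) = ⊤ | ⊥ = ⊤
z -> ((w & (y & y)) | (z <-> w)) = ⊥ -> ⊤ = ⊤

⊤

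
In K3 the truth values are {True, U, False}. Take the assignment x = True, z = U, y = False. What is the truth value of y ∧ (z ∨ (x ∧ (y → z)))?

False

y → z = False → U = True  [¬False ∨ U]
x ∧ (y → z) = True ∧ True = True
z ∨ (x ∧ (y → z)) = U ∨ True = True
y ∧ (z ∨ (x ∧ (y → z))) = False ∧ True = False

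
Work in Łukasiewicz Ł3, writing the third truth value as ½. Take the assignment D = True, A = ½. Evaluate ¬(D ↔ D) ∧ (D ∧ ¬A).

False

D ↔ D = True ↔ True = True
¬(D ↔ D) = ¬True = False
¬A = ¬½ = ½
D ∧ ¬A = True ∧ ½ = ½
¬(D ↔ D) ∧ (D ∧ ¬A) = False ∧ ½ = False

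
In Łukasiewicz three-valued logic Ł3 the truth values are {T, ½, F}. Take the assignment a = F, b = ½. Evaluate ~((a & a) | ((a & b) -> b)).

a & a = F & F = F
a & b = F & ½ = F
(a & b) -> b = F -> ½ = T  [min(1, 1−0+½)]
(a & a) | ((a & b) -> b) = F | T = T
~((a & a) | ((a & b) -> b)) = ~T = F

F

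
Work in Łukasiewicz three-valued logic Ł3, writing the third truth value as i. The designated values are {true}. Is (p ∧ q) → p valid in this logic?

Yes

Every assignment of p, q over {true, i, false} gives a value in {true}.
In particular, with p=i, q=i: (p ∧ q) → p = true.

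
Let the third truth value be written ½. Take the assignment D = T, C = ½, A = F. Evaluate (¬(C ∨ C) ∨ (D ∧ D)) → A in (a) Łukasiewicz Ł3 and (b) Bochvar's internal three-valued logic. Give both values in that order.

F; ½

In Łukasiewicz Ł3: C ∨ C = ½ ∨ ½ = ½
¬(C ∨ C) = ¬½ = ½
D ∧ D = T ∧ T = T
¬(C ∨ C) ∨ (D ∧ D) = ½ ∨ T = T
(¬(C ∨ C) ∨ (D ∧ D)) → A = T → F = F
In Bochvar's internal three-valued logic: C ∨ C = ½ ∨ ½ = ½
¬(C ∨ C) = ¬½ = ½
D ∧ D = T ∧ T = T
¬(C ∨ C) ∨ (D ∧ D) = ½ ∨ T = ½
(¬(C ∨ C) ∨ (D ∧ D)) → A = ½ → F = ½  [any arg is the third value ⇒ result is the third value]
They differ because Łukasiewicz Ł3 and Bochvar's internal three-valued logic treat ½ differently under the binary connectives.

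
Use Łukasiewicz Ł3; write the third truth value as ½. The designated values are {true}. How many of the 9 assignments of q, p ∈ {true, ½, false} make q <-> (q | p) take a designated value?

6

Of the 9 assignments, 6 give a value in {true}.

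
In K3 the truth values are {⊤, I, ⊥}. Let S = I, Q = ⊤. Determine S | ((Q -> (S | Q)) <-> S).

S | Q = I | ⊤ = ⊤
Q -> (S | Q) = ⊤ -> ⊤ = ⊤
(Q -> (S | Q)) <-> S = ⊤ <-> I = I
S | ((Q -> (S | Q)) <-> S) = I | I = I

I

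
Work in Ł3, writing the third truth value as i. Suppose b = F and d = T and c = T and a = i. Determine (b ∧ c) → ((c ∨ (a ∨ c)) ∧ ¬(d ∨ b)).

T

b ∧ c = F ∧ T = F
a ∨ c = i ∨ T = T
c ∨ (a ∨ c) = T ∨ T = T
d ∨ b = T ∨ F = T
¬(d ∨ b) = ¬T = F
(c ∨ (a ∨ c)) ∧ ¬(d ∨ b) = T ∧ F = F
(b ∧ c) → ((c ∨ (a ∨ c)) ∧ ¬(d ∨ b)) = F → F = T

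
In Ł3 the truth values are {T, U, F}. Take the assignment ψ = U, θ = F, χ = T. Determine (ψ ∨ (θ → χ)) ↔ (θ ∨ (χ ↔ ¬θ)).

θ → χ = F → T = T
ψ ∨ (θ → χ) = U ∨ T = T
¬θ = ¬F = T
χ ↔ ¬θ = T ↔ T = T
θ ∨ (χ ↔ ¬θ) = F ∨ T = T
(ψ ∨ (θ → χ)) ↔ (θ ∨ (χ ↔ ¬θ)) = T ↔ T = T

T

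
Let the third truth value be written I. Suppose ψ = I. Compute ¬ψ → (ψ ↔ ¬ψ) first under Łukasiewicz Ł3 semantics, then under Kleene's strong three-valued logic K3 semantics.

⊤; I

In Łukasiewicz Ł3: ¬ψ = ¬I = I
¬ψ = ¬I = I
ψ ↔ ¬ψ = I ↔ I = ⊤  [1 − |½−½|]
¬ψ → (ψ ↔ ¬ψ) = I → ⊤ = ⊤
In Kleene's strong three-valued logic K3: ¬ψ = ¬I = I
¬ψ = ¬I = I
ψ ↔ ¬ψ = I ↔ I = I
¬ψ → (ψ ↔ ¬ψ) = I → I = I  [¬I ∨ I]
They differ because Łukasiewicz Ł3 and Kleene's strong three-valued logic K3 treat I differently under implication.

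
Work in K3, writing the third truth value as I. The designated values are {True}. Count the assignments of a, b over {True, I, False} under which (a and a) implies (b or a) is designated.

Of the 9 assignments, 7 give a value in {True}.

7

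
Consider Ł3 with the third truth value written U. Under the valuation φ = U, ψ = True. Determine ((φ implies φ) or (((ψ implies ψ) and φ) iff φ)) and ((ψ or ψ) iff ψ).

φ implies φ = U implies U = True
ψ implies ψ = True implies True = True
(ψ implies ψ) and φ = True and U = U
((ψ implies ψ) and φ) iff φ = U iff U = True
(φ implies φ) or (((ψ implies ψ) and φ) iff φ) = True or True = True
ψ or ψ = True or True = True
(ψ or ψ) iff ψ = True iff True = True
((φ implies φ) or (((ψ implies ψ) and φ) iff φ)) and ((ψ or ψ) iff ψ) = True and True = True

True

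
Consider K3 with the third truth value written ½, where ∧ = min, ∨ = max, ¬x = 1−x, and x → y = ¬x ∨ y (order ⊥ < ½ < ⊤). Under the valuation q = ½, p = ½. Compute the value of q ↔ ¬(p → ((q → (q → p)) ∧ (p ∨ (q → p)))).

½

q → p = ½ → ½ = ½  [¬½ ∨ ½]
q → (q → p) = ½ → ½ = ½
q → p = ½ → ½ = ½
p ∨ (q → p) = ½ ∨ ½ = ½
(q → (q → p)) ∧ (p ∨ (q → p)) = ½ ∧ ½ = ½
p → ((q → (q → p)) ∧ (p ∨ (q → p))) = ½ → ½ = ½
¬(p → ((q → (q → p)) ∧ (p ∨ (q → p)))) = ¬½ = ½
q ↔ ¬(p → ((q → (q → p)) ∧ (p ∨ (q → p)))) = ½ ↔ ½ = ½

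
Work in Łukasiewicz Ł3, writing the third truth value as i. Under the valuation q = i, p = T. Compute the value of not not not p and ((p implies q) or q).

F

not p = not T = F
not not p = not F = T
not not not p = not T = F
p implies q = T implies i = i  [min(1, 1−1+½)]
(p implies q) or q = i or i = i
not not not p and ((p implies q) or q) = F and i = F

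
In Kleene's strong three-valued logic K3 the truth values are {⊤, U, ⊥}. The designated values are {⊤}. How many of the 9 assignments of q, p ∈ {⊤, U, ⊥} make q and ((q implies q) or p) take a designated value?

3

Designated under: (q=⊤, p=⊤); (q=⊤, p=U); (q=⊤, p=⊥).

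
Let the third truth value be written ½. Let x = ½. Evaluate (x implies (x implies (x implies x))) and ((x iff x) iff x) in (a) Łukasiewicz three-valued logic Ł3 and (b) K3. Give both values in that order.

In Łukasiewicz three-valued logic Ł3: x implies x = ½ implies ½ = T  [min(1, 1−½+½)]
x implies (x implies x) = ½ implies T = T
x implies (x implies (x implies x)) = ½ implies T = T
x iff x = ½ iff ½ = T
(x iff x) iff x = T iff ½ = ½
(x implies (x implies (x implies x))) and ((x iff x) iff x) = T and ½ = ½
In K3: x implies x = ½ implies ½ = ½  [not ½ or ½]
x implies (x implies x) = ½ implies ½ = ½
x implies (x implies (x implies x)) = ½ implies ½ = ½
x iff x = ½ iff ½ = ½
(x iff x) iff x = ½ iff ½ = ½
(x implies (x implies (x implies x))) and ((x iff x) iff x) = ½ and ½ = ½

½; ½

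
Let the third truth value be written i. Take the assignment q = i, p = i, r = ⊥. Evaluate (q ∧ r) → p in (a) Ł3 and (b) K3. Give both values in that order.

In Ł3: q ∧ r = i ∧ ⊥ = ⊥
(q ∧ r) → p = ⊥ → i = ⊤  [min(1, 1−0+½)]
In K3: q ∧ r = i ∧ ⊥ = ⊥
(q ∧ r) → p = ⊥ → i = ⊤

⊤; ⊤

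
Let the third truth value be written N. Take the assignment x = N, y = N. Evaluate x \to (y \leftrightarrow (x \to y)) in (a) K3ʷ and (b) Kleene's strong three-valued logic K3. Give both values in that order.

N; N

In K3ʷ: x \to y = N \to N = N  [any arg is the third value ⇒ result is the third value]
y \leftrightarrow (x \to y) = N \leftrightarrow N = N
x \to (y \leftrightarrow (x \to y)) = N \to N = N
In Kleene's strong three-valued logic K3: x \to y = N \to N = N
y \leftrightarrow (x \to y) = N \leftrightarrow N = N
x \to (y \leftrightarrow (x \to y)) = N \to N = N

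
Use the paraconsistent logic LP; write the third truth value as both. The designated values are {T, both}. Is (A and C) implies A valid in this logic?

Yes

Every assignment of A, C over {T, both, F} gives a value in {T, both}.
In particular, with A=both, C=both: (A and C) implies A = both.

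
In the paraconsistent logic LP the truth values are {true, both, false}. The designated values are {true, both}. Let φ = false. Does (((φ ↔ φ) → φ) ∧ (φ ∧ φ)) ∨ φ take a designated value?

φ ↔ φ = false ↔ false = true
(φ ↔ φ) → φ = true → false = false
φ ∧ φ = false ∧ false = false
((φ ↔ φ) → φ) ∧ (φ ∧ φ) = false ∧ false = false
(((φ ↔ φ) → φ) ∧ (φ ∧ φ)) ∨ φ = false ∨ false = false
false ∉ {true, both}.

No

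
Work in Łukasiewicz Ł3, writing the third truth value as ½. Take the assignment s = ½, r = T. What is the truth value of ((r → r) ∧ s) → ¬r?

r → r = T → T = T
(r → r) ∧ s = T ∧ ½ = ½
¬r = ¬T = F
((r → r) ∧ s) → ¬r = ½ → F = ½  [min(1, 1−½+0)]

½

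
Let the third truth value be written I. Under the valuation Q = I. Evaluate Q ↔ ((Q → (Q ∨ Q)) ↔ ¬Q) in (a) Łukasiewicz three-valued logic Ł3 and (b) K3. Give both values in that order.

T; I

In Łukasiewicz three-valued logic Ł3: Q ∨ Q = I ∨ I = I
Q → (Q ∨ Q) = I → I = T  [min(1, 1−½+½)]
¬Q = ¬I = I
(Q → (Q ∨ Q)) ↔ ¬Q = T ↔ I = I
Q ↔ ((Q → (Q ∨ Q)) ↔ ¬Q) = I ↔ I = T
In K3: Q ∨ Q = I ∨ I = I
Q → (Q ∨ Q) = I → I = I  [¬I ∨ I]
¬Q = ¬I = I
(Q → (Q ∨ Q)) ↔ ¬Q = I ↔ I = I
Q ↔ ((Q → (Q ∨ Q)) ↔ ¬Q) = I ↔ I = I
They differ because Łukasiewicz three-valued logic Ł3 and K3 treat I differently under implication.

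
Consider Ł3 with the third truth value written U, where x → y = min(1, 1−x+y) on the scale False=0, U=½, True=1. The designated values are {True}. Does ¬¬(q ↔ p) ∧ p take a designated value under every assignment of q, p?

Countermodel: q=True, p=U gives U, which is not designated.

No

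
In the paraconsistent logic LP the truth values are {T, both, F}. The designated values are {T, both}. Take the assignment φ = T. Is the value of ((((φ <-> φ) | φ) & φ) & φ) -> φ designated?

Yes

φ <-> φ = T <-> T = T
(φ <-> φ) | φ = T | T = T
((φ <-> φ) | φ) & φ = T & T = T
(((φ <-> φ) | φ) & φ) & φ = T & T = T
((((φ <-> φ) | φ) & φ) & φ) -> φ = T -> T = T
T ∈ {T, both}.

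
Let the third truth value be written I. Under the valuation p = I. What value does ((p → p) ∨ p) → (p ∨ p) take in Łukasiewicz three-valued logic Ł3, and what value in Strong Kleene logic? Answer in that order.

I; I

In Łukasiewicz three-valued logic Ł3: p → p = I → I = 1
(p → p) ∨ p = 1 ∨ I = 1
p ∨ p = I ∨ I = I
((p → p) ∨ p) → (p ∨ p) = 1 → I = I
In Strong Kleene logic: p → p = I → I = I
(p → p) ∨ p = I ∨ I = I
p ∨ p = I ∨ I = I
((p → p) ∨ p) → (p ∨ p) = I → I = I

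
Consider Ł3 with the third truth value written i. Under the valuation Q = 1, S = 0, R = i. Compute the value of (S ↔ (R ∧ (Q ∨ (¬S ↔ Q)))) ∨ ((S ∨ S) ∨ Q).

¬S = ¬0 = 1
¬S ↔ Q = 1 ↔ 1 = 1
Q ∨ (¬S ↔ Q) = 1 ∨ 1 = 1
R ∧ (Q ∨ (¬S ↔ Q)) = i ∧ 1 = i
S ↔ (R ∧ (Q ∨ (¬S ↔ Q))) = 0 ↔ i = i  [1 − |0−½|]
S ∨ S = 0 ∨ 0 = 0
(S ∨ S) ∨ Q = 0 ∨ 1 = 1
(S ↔ (R ∧ (Q ∨ (¬S ↔ Q)))) ∨ ((S ∨ S) ∨ Q) = i ∨ 1 = 1

1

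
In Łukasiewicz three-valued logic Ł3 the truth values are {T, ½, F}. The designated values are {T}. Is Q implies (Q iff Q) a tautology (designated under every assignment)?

Every assignment of Q over {T, ½, F} gives a value in {T}.
In particular, with Q=½: Q implies (Q iff Q) = T.

Yes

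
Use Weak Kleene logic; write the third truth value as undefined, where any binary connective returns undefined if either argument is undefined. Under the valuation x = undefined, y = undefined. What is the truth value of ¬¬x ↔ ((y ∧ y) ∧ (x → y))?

¬x = ¬undefined = undefined
¬¬x = ¬undefined = undefined
y ∧ y = undefined ∧ undefined = undefined
x → y = undefined → undefined = undefined  [any arg is the third value ⇒ result is the third value]
(y ∧ y) ∧ (x → y) = undefined ∧ undefined = undefined
¬¬x ↔ ((y ∧ y) ∧ (x → y)) = undefined ↔ undefined = undefined

undefined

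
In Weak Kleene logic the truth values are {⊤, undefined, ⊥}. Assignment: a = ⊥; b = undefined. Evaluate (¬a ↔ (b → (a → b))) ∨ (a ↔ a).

¬a = ¬⊥ = ⊤
a → b = ⊥ → undefined = undefined  [any arg is the third value ⇒ result is the third value]
b → (a → b) = undefined → undefined = undefined
¬a ↔ (b → (a → b)) = ⊤ ↔ undefined = undefined
a ↔ a = ⊥ ↔ ⊥ = ⊤
(¬a ↔ (b → (a → b))) ∨ (a ↔ a) = undefined ∨ ⊤ = undefined

undefined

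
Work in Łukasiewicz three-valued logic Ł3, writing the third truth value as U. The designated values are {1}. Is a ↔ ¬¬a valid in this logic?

Every assignment of a over {1, U, 0} gives a value in {1}.
In particular, with a=U: a ↔ ¬¬a = 1.

Yes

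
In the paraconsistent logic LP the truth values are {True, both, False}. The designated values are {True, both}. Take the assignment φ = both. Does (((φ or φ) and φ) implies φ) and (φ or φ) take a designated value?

Yes

φ or φ = both or both = both
(φ or φ) and φ = both and both = both
((φ or φ) and φ) implies φ = both implies both = both
φ or φ = both or both = both
(((φ or φ) and φ) implies φ) and (φ or φ) = both and both = both
both ∈ {True, both}.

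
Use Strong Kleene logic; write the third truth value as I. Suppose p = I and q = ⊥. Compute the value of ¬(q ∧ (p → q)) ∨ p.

⊤

p → q = I → ⊥ = I
q ∧ (p → q) = ⊥ ∧ I = ⊥
¬(q ∧ (p → q)) = ¬⊥ = ⊤
¬(q ∧ (p → q)) ∨ p = ⊤ ∨ I = ⊤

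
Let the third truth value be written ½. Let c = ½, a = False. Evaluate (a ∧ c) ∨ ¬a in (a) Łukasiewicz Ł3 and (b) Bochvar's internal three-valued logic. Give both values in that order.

True; ½

In Łukasiewicz Ł3: a ∧ c = False ∧ ½ = False
¬a = ¬False = True
(a ∧ c) ∨ ¬a = False ∨ True = True
In Bochvar's internal three-valued logic: a ∧ c = False ∧ ½ = ½
¬a = ¬False = True
(a ∧ c) ∨ ¬a = ½ ∨ True = ½
They differ because Łukasiewicz Ł3 and Bochvar's internal three-valued logic treat ½ differently under the binary connectives.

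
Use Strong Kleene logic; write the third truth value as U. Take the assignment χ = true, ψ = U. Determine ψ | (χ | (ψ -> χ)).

ψ -> χ = U -> true = true  [~U | true]
χ | (ψ -> χ) = true | true = true
ψ | (χ | (ψ -> χ)) = U | true = true

true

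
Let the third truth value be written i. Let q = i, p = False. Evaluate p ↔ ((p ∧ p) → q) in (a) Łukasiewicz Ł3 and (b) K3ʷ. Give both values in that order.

In Łukasiewicz Ł3: p ∧ p = False ∧ False = False
(p ∧ p) → q = False → i = True
p ↔ ((p ∧ p) → q) = False ↔ True = False
In K3ʷ: p ∧ p = False ∧ False = False
(p ∧ p) → q = False → i = i
p ↔ ((p ∧ p) → q) = False ↔ i = i
They differ because Łukasiewicz Ł3 and K3ʷ treat i differently under the binary connectives.

False; i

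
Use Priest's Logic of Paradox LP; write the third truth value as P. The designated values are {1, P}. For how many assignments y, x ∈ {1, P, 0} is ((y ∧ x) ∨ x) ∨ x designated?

Of the 9 assignments, 6 give a value in {1, P}.

6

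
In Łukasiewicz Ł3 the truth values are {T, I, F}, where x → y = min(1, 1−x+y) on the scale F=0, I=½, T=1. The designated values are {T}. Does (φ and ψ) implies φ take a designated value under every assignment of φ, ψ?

Every assignment of φ, ψ over {T, I, F} gives a value in {T}.
In particular, with φ=I, ψ=I: (φ and ψ) implies φ = T.

Yes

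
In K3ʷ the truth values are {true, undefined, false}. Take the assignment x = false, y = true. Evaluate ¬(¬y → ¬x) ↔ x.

true

¬y = ¬true = false
¬x = ¬false = true
¬y → ¬x = false → true = true
¬(¬y → ¬x) = ¬true = false
¬(¬y → ¬x) ↔ x = false ↔ false = true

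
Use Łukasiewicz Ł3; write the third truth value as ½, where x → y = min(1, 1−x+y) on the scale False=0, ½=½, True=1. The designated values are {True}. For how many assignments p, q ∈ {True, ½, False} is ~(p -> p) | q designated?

3

Designated under: (p=True, q=True); (p=½, q=True); (p=False, q=True).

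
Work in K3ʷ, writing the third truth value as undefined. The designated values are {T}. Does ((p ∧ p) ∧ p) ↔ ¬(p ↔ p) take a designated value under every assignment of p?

No

Countermodel: p=T gives F, which is not designated.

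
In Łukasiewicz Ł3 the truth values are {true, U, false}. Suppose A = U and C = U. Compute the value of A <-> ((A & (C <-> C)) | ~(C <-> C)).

true

C <-> C = U <-> U = true
A & (C <-> C) = U & true = U
C <-> C = U <-> U = true
~(C <-> C) = ~true = false
(A & (C <-> C)) | ~(C <-> C) = U | false = U
A <-> ((A & (C <-> C)) | ~(C <-> C)) = U <-> U = true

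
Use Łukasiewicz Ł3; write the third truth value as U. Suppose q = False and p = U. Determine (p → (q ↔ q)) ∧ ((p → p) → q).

q ↔ q = False ↔ False = True
p → (q ↔ q) = U → True = True
p → p = U → U = True
(p → p) → q = True → False = False
(p → (q ↔ q)) ∧ ((p → p) → q) = True ∧ False = False

False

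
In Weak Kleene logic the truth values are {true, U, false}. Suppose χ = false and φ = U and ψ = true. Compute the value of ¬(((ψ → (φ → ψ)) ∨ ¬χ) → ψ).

U

φ → ψ = U → true = U  [any arg is the third value ⇒ result is the third value]
ψ → (φ → ψ) = true → U = U
¬χ = ¬false = true
(ψ → (φ → ψ)) ∨ ¬χ = U ∨ true = U
((ψ → (φ → ψ)) ∨ ¬χ) → ψ = U → true = U
¬(((ψ → (φ → ψ)) ∨ ¬χ) → ψ) = ¬U = U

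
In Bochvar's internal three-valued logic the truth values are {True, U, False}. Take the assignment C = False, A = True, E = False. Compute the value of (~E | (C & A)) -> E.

~E = ~False = True
C & A = False & True = False
~E | (C & A) = True | False = True
(~E | (C & A)) -> E = True -> False = False

False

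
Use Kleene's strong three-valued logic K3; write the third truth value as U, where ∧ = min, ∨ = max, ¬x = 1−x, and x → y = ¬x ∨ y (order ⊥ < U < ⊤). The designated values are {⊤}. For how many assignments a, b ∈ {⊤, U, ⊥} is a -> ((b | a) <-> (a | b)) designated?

7

Of the 9 assignments, 7 give a value in {⊤}.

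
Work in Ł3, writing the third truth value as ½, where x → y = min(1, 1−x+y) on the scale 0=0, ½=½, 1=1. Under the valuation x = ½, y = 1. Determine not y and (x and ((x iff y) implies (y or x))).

not y = not 1 = 0
x iff y = ½ iff 1 = ½  [1 − |½−1|]
y or x = 1 or ½ = 1
(x iff y) implies (y or x) = ½ implies 1 = 1
x and ((x iff y) implies (y or x)) = ½ and 1 = ½
not y and (x and ((x iff y) implies (y or x))) = 0 and ½ = 0

0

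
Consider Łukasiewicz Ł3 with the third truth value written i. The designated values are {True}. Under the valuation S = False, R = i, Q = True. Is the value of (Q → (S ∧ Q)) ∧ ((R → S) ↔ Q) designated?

No

S ∧ Q = False ∧ True = False
Q → (S ∧ Q) = True → False = False
R → S = i → False = i
(R → S) ↔ Q = i ↔ True = i
(Q → (S ∧ Q)) ∧ ((R → S) ↔ Q) = False ∧ i = False
False ∉ {True}.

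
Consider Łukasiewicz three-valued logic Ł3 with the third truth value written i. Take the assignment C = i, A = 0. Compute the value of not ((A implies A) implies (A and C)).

A implies A = 0 implies 0 = 1
A and C = 0 and i = 0
(A implies A) implies (A and C) = 1 implies 0 = 0
not ((A implies A) implies (A and C)) = not 0 = 1

1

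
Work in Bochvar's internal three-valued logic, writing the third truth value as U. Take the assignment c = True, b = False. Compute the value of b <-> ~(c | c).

True

c | c = True | True = True
~(c | c) = ~True = False
b <-> ~(c | c) = False <-> False = True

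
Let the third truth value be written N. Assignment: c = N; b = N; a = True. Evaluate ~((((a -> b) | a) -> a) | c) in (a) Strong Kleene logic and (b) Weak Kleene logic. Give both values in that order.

In Strong Kleene logic: a -> b = True -> N = N  [~True | N]
(a -> b) | a = N | True = True
((a -> b) | a) -> a = True -> True = True
(((a -> b) | a) -> a) | c = True | N = True
~((((a -> b) | a) -> a) | c) = ~True = False
In Weak Kleene logic: a -> b = True -> N = N
(a -> b) | a = N | True = N
((a -> b) | a) -> a = N -> True = N
(((a -> b) | a) -> a) | c = N | N = N
~((((a -> b) | a) -> a) | c) = ~N = N
They differ because Strong Kleene logic and Weak Kleene logic treat N differently under the binary connectives.

False; N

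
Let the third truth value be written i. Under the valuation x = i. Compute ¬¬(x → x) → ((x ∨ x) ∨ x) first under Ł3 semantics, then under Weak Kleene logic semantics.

In Ł3: x → x = i → i = 1  [min(1, 1−½+½)]
¬(x → x) = ¬1 = 0
¬¬(x → x) = ¬0 = 1
x ∨ x = i ∨ i = i
(x ∨ x) ∨ x = i ∨ i = i
¬¬(x → x) → ((x ∨ x) ∨ x) = 1 → i = i
In Weak Kleene logic: x → x = i → i = i  [any arg is the third value ⇒ result is the third value]
¬(x → x) = ¬i = i
¬¬(x → x) = ¬i = i
x ∨ x = i ∨ i = i
(x ∨ x) ∨ x = i ∨ i = i
¬¬(x → x) → ((x ∨ x) ∨ x) = i → i = i

i; i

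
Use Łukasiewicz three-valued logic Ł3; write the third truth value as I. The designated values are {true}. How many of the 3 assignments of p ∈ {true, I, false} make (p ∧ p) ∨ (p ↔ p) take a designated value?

3

p=true: true ✓
p=I: true ✓
p=false: true ✓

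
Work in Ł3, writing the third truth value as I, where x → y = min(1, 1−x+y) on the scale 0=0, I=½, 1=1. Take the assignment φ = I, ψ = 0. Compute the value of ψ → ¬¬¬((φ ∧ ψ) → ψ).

1

φ ∧ ψ = I ∧ 0 = 0
(φ ∧ ψ) → ψ = 0 → 0 = 1
¬((φ ∧ ψ) → ψ) = ¬1 = 0
¬¬((φ ∧ ψ) → ψ) = ¬0 = 1
¬¬¬((φ ∧ ψ) → ψ) = ¬1 = 0
ψ → ¬¬¬((φ ∧ ψ) → ψ) = 0 → 0 = 1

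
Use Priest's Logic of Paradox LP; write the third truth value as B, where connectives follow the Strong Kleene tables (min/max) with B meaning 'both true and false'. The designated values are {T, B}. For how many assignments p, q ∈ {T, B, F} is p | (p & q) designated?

Of the 9 assignments, 6 give a value in {T, B}.

6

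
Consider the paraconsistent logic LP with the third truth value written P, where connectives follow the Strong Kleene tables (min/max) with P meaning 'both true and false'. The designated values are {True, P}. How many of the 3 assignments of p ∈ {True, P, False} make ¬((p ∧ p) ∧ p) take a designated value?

2

p=True: False ·
p=P: P ✓
p=False: True ✓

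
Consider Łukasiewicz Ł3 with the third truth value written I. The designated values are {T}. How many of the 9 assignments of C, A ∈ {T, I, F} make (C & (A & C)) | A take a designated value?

3

Designated under: (C=T, A=T); (C=I, A=T); (C=F, A=T).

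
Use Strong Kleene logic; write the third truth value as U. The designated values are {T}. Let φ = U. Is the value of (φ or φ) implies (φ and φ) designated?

No

φ or φ = U or U = U
φ and φ = U and U = U
(φ or φ) implies (φ and φ) = U implies U = U  [not U or U]
U ∉ {T}.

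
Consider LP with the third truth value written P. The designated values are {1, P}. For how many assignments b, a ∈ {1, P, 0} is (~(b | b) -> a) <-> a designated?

8

Of the 9 assignments, 8 give a value in {1, P}.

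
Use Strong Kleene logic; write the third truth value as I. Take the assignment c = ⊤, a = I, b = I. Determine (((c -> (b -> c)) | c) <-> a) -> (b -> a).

b -> c = I -> ⊤ = ⊤
c -> (b -> c) = ⊤ -> ⊤ = ⊤
(c -> (b -> c)) | c = ⊤ | ⊤ = ⊤
((c -> (b -> c)) | c) <-> a = ⊤ <-> I = I
b -> a = I -> I = I
(((c -> (b -> c)) | c) <-> a) -> (b -> a) = I -> I = I

I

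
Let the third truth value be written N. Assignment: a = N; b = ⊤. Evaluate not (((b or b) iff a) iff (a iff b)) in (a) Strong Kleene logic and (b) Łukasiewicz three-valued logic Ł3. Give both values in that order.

In Strong Kleene logic: b or b = ⊤ or ⊤ = ⊤
(b or b) iff a = ⊤ iff N = N
a iff b = N iff ⊤ = N
((b or b) iff a) iff (a iff b) = N iff N = N
not (((b or b) iff a) iff (a iff b)) = not N = N
In Łukasiewicz three-valued logic Ł3: b or b = ⊤ or ⊤ = ⊤
(b or b) iff a = ⊤ iff N = N  [1 − |1−½|]
a iff b = N iff ⊤ = N
((b or b) iff a) iff (a iff b) = N iff N = ⊤
not (((b or b) iff a) iff (a iff b)) = not ⊤ = ⊥
They differ because Strong Kleene logic and Łukasiewicz three-valued logic Ł3 treat N differently under implication.

N; ⊥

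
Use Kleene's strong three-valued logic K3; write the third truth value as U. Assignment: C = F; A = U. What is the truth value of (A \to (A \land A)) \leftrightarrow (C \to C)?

U

A \land A = U \land U = U
A \to (A \land A) = U \to U = U  [\lnot U \lor U]
C \to C = F \to F = T
(A \to (A \land A)) \leftrightarrow (C \to C) = U \leftrightarrow T = U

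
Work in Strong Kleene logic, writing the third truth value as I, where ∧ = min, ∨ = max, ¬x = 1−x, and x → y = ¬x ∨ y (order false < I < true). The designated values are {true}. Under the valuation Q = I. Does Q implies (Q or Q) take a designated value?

Q or Q = I or I = I
Q implies (Q or Q) = I implies I = I
I ∉ {true}.

No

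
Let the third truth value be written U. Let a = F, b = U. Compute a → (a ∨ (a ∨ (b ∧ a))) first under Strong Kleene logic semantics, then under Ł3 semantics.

In Strong Kleene logic: b ∧ a = U ∧ F = F
a ∨ (b ∧ a) = F ∨ F = F
a ∨ (a ∨ (b ∧ a)) = F ∨ F = F
a → (a ∨ (a ∨ (b ∧ a))) = F → F = T
In Ł3: b ∧ a = U ∧ F = F
a ∨ (b ∧ a) = F ∨ F = F
a ∨ (a ∨ (b ∧ a)) = F ∨ F = F
a → (a ∨ (a ∨ (b ∧ a))) = F → F = T

T; T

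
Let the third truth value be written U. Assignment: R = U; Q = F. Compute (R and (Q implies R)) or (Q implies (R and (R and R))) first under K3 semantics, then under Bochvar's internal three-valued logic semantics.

T; U

In K3: Q implies R = F implies U = T  [not F or U]
R and (Q implies R) = U and T = U
R and R = U and U = U
R and (R and R) = U and U = U
Q implies (R and (R and R)) = F implies U = T
(R and (Q implies R)) or (Q implies (R and (R and R))) = U or T = T
In Bochvar's internal three-valued logic: Q implies R = F implies U = U  [any arg is the third value ⇒ result is the third value]
R and (Q implies R) = U and U = U
R and R = U and U = U
R and (R and R) = U and U = U
Q implies (R and (R and R)) = F implies U = U
(R and (Q implies R)) or (Q implies (R and (R and R))) = U or U = U
They differ because K3 and Bochvar's internal three-valued logic treat U differently under the binary connectives.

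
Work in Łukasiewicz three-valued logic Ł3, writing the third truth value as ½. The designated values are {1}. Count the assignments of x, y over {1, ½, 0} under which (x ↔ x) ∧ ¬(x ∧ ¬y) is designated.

5

Of the 9 assignments, 5 give a value in {1}.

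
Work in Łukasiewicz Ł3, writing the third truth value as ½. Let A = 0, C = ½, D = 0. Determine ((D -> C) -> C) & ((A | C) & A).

D -> C = 0 -> ½ = 1  [min(1, 1−0+½)]
(D -> C) -> C = 1 -> ½ = ½
A | C = 0 | ½ = ½
(A | C) & A = ½ & 0 = 0
((D -> C) -> C) & ((A | C) & A) = ½ & 0 = 0

0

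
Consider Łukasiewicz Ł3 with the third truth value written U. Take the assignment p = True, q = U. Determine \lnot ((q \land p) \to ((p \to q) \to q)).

q \land p = U \land True = U
p \to q = True \to U = U  [min(1, 1−1+½)]
(p \to q) \to q = U \to U = True
(q \land p) \to ((p \to q) \to q) = U \to True = True
\lnot ((q \land p) \to ((p \to q) \to q)) = \lnot True = False

False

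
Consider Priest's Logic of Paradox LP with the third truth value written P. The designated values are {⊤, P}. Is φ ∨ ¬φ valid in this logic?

Every assignment of φ over {⊤, P, ⊥} gives a value in {⊤, P}.
In particular, with φ=P: φ ∨ ¬φ = P.

Yes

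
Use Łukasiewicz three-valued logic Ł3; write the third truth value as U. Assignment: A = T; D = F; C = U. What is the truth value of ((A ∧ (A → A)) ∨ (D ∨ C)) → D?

F

A → A = T → T = T
A ∧ (A → A) = T ∧ T = T
D ∨ C = F ∨ U = U
(A ∧ (A → A)) ∨ (D ∨ C) = T ∨ U = T
((A ∧ (A → A)) ∨ (D ∨ C)) → D = T → F = F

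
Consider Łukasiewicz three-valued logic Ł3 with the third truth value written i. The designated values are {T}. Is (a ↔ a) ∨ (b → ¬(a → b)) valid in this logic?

Yes

Every assignment of a, b over {T, i, F} gives a value in {T}.
In particular, with a=i, b=i: (a ↔ a) ∨ (b → ¬(a → b)) = T.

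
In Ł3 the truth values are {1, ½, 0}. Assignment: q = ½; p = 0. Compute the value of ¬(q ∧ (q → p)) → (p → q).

q → p = ½ → 0 = ½
q ∧ (q → p) = ½ ∧ ½ = ½
¬(q ∧ (q → p)) = ¬½ = ½
p → q = 0 → ½ = 1
¬(q ∧ (q → p)) → (p → q) = ½ → 1 = 1

1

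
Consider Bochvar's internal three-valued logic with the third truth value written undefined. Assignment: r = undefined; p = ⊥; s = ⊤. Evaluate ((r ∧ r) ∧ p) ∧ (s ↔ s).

r ∧ r = undefined ∧ undefined = undefined
(r ∧ r) ∧ p = undefined ∧ ⊥ = undefined
s ↔ s = ⊤ ↔ ⊤ = ⊤
((r ∧ r) ∧ p) ∧ (s ↔ s) = undefined ∧ ⊤ = undefined

undefined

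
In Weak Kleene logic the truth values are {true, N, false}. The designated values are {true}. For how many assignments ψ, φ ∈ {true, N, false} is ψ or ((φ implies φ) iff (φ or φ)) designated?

3

Designated under: (ψ=true, φ=true); (ψ=true, φ=false); (ψ=false, φ=true).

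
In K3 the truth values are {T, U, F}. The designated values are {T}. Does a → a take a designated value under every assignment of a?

No

Countermodel: a=U gives U, which is not designated.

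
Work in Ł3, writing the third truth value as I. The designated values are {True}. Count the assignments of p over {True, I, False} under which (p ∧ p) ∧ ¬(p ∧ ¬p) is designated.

p=True: True ✓
p=I: I ·
p=False: False ·

1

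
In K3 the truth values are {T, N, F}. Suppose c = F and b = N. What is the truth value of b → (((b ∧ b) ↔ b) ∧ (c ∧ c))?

N

b ∧ b = N ∧ N = N
(b ∧ b) ↔ b = N ↔ N = N
c ∧ c = F ∧ F = F
((b ∧ b) ↔ b) ∧ (c ∧ c) = N ∧ F = F
b → (((b ∧ b) ↔ b) ∧ (c ∧ c)) = N → F = N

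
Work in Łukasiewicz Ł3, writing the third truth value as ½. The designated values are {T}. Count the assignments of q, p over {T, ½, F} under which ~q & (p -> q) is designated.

1

Designated under: (q=F, p=F).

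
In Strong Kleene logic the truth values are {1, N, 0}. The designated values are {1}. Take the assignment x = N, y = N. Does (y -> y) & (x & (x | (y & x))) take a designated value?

y -> y = N -> N = N  [~N | N]
y & x = N & N = N
x | (y & x) = N | N = N
x & (x | (y & x)) = N & N = N
(y -> y) & (x & (x | (y & x))) = N & N = N
N ∉ {1}.

No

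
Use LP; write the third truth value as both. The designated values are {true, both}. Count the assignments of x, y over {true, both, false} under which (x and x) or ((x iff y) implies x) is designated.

8

Of the 9 assignments, 8 give a value in {true, both}.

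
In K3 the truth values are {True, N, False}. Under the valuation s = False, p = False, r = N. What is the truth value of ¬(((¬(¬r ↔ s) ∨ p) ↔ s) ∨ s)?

N

¬r = ¬N = N
¬r ↔ s = N ↔ False = N
¬(¬r ↔ s) = ¬N = N
¬(¬r ↔ s) ∨ p = N ∨ False = N
(¬(¬r ↔ s) ∨ p) ↔ s = N ↔ False = N
((¬(¬r ↔ s) ∨ p) ↔ s) ∨ s = N ∨ False = N
¬(((¬(¬r ↔ s) ∨ p) ↔ s) ∨ s) = ¬N = N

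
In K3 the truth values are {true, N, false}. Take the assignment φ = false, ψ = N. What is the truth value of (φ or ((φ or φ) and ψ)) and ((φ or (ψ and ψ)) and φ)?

φ or φ = false or false = false
(φ or φ) and ψ = false and N = false
φ or ((φ or φ) and ψ) = false or false = false
ψ and ψ = N and N = N
φ or (ψ and ψ) = false or N = N
(φ or (ψ and ψ)) and φ = N and false = false
(φ or ((φ or φ) and ψ)) and ((φ or (ψ and ψ)) and φ) = false and false = false

false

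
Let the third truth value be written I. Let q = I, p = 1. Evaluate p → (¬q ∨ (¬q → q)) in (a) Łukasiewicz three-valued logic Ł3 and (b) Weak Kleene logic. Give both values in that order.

1; I

In Łukasiewicz three-valued logic Ł3: ¬q = ¬I = I
¬q = ¬I = I
¬q → q = I → I = 1  [min(1, 1−½+½)]
¬q ∨ (¬q → q) = I ∨ 1 = 1
p → (¬q ∨ (¬q → q)) = 1 → 1 = 1
In Weak Kleene logic: ¬q = ¬I = I
¬q = ¬I = I
¬q → q = I → I = I  [any arg is the third value ⇒ result is the third value]
¬q ∨ (¬q → q) = I ∨ I = I
p → (¬q ∨ (¬q → q)) = 1 → I = I
They differ because Łukasiewicz three-valued logic Ł3 and Weak Kleene logic treat I differently under the binary connectives.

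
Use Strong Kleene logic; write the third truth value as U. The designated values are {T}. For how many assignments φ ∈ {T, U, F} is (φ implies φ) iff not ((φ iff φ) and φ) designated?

1

φ=T: F ·
φ=U: U ·
φ=F: T ✓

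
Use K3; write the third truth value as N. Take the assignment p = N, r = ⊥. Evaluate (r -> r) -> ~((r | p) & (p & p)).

r -> r = ⊥ -> ⊥ = ⊤
r | p = ⊥ | N = N
p & p = N & N = N
(r | p) & (p & p) = N & N = N
~((r | p) & (p & p)) = ~N = N
(r -> r) -> ~((r | p) & (p & p)) = ⊤ -> N = N

N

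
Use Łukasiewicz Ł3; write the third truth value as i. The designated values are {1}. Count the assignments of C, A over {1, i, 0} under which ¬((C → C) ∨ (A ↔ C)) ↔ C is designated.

Designated under: (C=0, A=1); (C=0, A=i); (C=0, A=0).

3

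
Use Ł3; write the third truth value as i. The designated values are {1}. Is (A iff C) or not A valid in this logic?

No

Countermodel: A=1, C=i gives i, which is not designated.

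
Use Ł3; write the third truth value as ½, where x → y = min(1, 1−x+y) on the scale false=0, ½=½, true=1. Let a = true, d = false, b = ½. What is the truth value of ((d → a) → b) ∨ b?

d → a = false → true = true
(d → a) → b = true → ½ = ½  [min(1, 1−1+½)]
((d → a) → b) ∨ b = ½ ∨ ½ = ½

½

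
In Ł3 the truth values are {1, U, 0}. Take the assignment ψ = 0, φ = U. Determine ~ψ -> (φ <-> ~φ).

~ψ = ~0 = 1
~φ = ~U = U
φ <-> ~φ = U <-> U = 1
~ψ -> (φ <-> ~φ) = 1 -> 1 = 1

1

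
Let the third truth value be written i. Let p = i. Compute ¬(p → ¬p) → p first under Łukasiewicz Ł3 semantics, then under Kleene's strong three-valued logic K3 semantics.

True; i

In Łukasiewicz Ł3: ¬p = ¬i = i
p → ¬p = i → i = True  [min(1, 1−½+½)]
¬(p → ¬p) = ¬True = False
¬(p → ¬p) → p = False → i = True
In Kleene's strong three-valued logic K3: ¬p = ¬i = i
p → ¬p = i → i = i  [¬i ∨ i]
¬(p → ¬p) = ¬i = i
¬(p → ¬p) → p = i → i = i
They differ because Łukasiewicz Ł3 and Kleene's strong three-valued logic K3 treat i differently under implication.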